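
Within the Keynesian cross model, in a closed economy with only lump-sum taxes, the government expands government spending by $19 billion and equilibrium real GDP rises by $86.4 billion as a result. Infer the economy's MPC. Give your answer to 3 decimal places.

0.780

Implied spending multiplier k = ΔY/ΔG = 86.4/19 ≈ 4.5474.
Since k = 1/(1 − MPC), MPC = 1 − 1/k = 1 − ΔG/ΔY = 1 − 19/86.4 ≈ 0.780.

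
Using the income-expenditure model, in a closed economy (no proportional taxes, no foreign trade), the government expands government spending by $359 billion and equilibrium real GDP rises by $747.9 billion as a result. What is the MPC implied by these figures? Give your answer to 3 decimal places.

0.520

Implied spending multiplier k = ΔY/ΔG = 747.9/359 ≈ 2.0833.
Since k = 1/(1 − MPC), MPC = 1 − 1/k = 1 − ΔG/ΔY = 1 − 359/747.9 ≈ 0.520.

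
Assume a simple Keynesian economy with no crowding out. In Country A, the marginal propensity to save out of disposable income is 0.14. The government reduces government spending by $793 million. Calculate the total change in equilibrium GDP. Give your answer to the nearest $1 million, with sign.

MPC = 1 − MPS = 1 − 0.14 = 0.86.
Expenditure multiplier = 1/(1 − MPC) = 1/(1 − 0.86) = 1/0.14 ≈ 7.143.
ΔY = k × ΔG = (−$793 million) / 0.14 ≈ −$5,664 million.

−$5,664 million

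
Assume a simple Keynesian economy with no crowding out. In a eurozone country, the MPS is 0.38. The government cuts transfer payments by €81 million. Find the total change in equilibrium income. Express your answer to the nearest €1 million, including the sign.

−€132 million

MPC = 1 − MPS = 1 − 0.38 = 0.62.
The transfer change shifts disposable income by −€81 million, so first-round consumption changes by c·ΔTR = 0.62 × (−€81 million) = −€50.22 million.
Expenditure multiplier = 1/(1 − MPC) = 1/(1 − 0.62) = 1/0.38 ≈ 2.632.
The transfer multiplier is c × k ≈ 1.632, so ΔY = k × (c·ΔTR) = (−€50.22 million) / 0.38 ≈ −€132 million.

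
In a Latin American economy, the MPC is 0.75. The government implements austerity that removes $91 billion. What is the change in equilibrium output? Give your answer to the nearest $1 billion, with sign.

−$364 billion

Spending multiplier = 1/(1 − MPC) = 1/(1 − 0.75) = 1/0.25 = 4.
ΔY = k × ΔG = (−$91 billion) / 0.25 = −$364 billion.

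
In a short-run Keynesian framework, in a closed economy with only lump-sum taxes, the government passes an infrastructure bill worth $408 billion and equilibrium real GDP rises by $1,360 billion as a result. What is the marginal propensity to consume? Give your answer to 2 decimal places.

0.70

Implied spending multiplier k = ΔY/ΔG = 1,360/408 ≈ 3.3333.
Since k = 1/(1 − MPC), MPC = 1 − 1/k = 1 − ΔG/ΔY = 1 − 408/1,360 = 0.70.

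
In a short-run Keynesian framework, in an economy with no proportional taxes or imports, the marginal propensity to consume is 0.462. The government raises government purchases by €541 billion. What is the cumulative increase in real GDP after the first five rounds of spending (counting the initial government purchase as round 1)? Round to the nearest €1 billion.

€984 billion

Round 1 adds ΔG = €541 billion; each later round is MPC = 0.462 times the previous.
After 5 rounds: 541 + 249.942 + 115.473204 + 53.348620248 + 24.647062554576 = ΔG·(1 − c^5)/(1 − c) = 541 × (1 − 0.021047953604832)/0.538 ≈ €984 billion.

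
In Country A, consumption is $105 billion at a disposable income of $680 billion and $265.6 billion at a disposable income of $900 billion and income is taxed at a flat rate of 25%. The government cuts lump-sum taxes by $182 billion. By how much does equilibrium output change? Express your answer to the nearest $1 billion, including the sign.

+$294 billion

MPC = ΔC/ΔYd = (265.6 − 105)/(900 − 680) = 160.6/220 = 0.73.
A lump-sum tax change of −$182 billion shifts disposable income by +$182 billion; first-round consumption changes by −c × ΔT = −0.73 × (−$182 billion) = +$132.86 billion.
Expenditure multiplier = 1/(1 − c(1−t)) = 1/(1 − 0.73×0.75) = 1/0.4525 ≈ 2.21.
The tax multiplier is −c × k ≈ −1.613, so ΔY = k × (−c·ΔT) = (+$132.86 billion) / 0.4525 ≈ +$294 billion.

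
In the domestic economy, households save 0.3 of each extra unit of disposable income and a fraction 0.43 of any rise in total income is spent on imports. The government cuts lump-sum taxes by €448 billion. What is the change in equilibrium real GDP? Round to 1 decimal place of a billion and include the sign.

MPC = 1 − MPS = 1 − 0.3 = 0.7.
A lump-sum tax change of −€448 billion shifts disposable income by +€448 billion; first-round consumption changes by −c × ΔT = −0.7 × (−€448 billion) = +€313.6 billion.
Expenditure multiplier = 1/(1 − c + m) = 1/(1 − 0.7 + 0.43) = 1/0.73 ≈ 1.37.
The tax multiplier is −c × k ≈ −0.959, so ΔY = k × (−c·ΔT) = (+€313.6 billion) / 0.73 ≈ +€429.6 billion.

+€429.6 billion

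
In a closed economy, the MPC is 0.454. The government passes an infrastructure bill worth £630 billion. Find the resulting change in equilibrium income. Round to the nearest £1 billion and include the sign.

+£1,154 billion

Government-spending multiplier = 1/(1 − MPC) = 1/(1 − 0.454) = 1/0.546 ≈ 1.832.
ΔY = k × ΔG = (+£630 billion) / 0.546 ≈ +£1,154 billion.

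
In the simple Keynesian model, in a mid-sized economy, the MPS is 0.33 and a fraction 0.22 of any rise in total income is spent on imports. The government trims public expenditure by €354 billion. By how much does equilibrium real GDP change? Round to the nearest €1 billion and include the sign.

MPC = 1 − MPS = 1 − 0.33 = 0.67.
Government-spending multiplier = 1/(1 − c + m) = 1/(1 − 0.67 + 0.22) = 1/0.55 ≈ 1.818.
ΔY = k × ΔG = (−€354 billion) / 0.55 ≈ −€644 billion.

−€644 billion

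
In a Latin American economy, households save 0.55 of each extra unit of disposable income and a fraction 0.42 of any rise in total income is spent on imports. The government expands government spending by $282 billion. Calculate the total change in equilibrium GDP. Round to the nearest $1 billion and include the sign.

MPC = 1 − MPS = 1 − 0.55 = 0.45.
Spending multiplier = 1/(1 − c + m) = 1/(1 − 0.45 + 0.42) = 1/0.97 ≈ 1.031.
ΔY = k × ΔG = (+$282 billion) / 0.97 ≈ +$291 billion.

+$291 billion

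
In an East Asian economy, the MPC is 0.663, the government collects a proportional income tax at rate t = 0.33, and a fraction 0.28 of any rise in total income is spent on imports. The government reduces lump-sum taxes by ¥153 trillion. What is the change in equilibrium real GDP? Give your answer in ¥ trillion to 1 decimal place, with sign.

A lump-sum tax change of −¥153 trillion shifts disposable income by +¥153 trillion; first-round consumption changes by −c × ΔT = −0.663 × (−¥153 trillion) = +¥101.439 trillion.
Expenditure multiplier = 1/(1 − c(1−t) + m) = 1/(1 − 0.663×0.67 + 0.28) = 1/0.83579 ≈ 1.196.
The tax multiplier is −c × k ≈ −0.793, so ΔY = k × (−c·ΔT) = (+¥101.439 trillion) / 0.83579 ≈ +¥121.4 trillion.

+¥121.4 trillion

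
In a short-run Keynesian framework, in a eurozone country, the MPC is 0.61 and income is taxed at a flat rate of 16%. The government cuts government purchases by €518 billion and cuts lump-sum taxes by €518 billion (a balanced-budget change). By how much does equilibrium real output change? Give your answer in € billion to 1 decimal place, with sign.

Expenditure multiplier = 1/(1 − c(1−t)) = 1/(1 − 0.61×0.84) = 1/0.4876 ≈ 2.051.
ΔG contributes k·ΔG = (−€518 billion) / 0.4876 ≈ −€1,062.3 billion.
ΔT of −€518 billion changes first-round spending by −c·ΔT = +€315.98 billion, contributing k·(−c·ΔT) = (+€315.98 billion) / 0.4876 ≈ +€648 billion.
Net ΔY = k(ΔG − c·ΔT) = (−€202.02 billion) / 0.4876 ≈ −€414.3 billion.

−€414.3 billion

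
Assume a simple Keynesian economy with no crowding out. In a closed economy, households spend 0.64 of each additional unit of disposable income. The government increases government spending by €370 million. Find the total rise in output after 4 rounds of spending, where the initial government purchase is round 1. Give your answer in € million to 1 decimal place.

Round 1 adds ΔG = €370 million; each later round is MPC = 0.64 times the previous.
After 4 rounds: 370 + 236.8 + 151.552 + 96.99328 = ΔG·(1 − c^4)/(1 − c) = 370 × (1 − 0.16777216)/0.36 ≈ €855.3 million.

€855.3 million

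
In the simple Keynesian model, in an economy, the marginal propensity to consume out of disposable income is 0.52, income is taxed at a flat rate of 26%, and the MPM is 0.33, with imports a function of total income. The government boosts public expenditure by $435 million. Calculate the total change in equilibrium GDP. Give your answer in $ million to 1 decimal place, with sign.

Expenditure multiplier = 1/(1 − c(1−t) + m) = 1/(1 − 0.52×0.74 + 0.33) = 1/0.9452 ≈ 1.058.
ΔY = k × ΔG = (+$435 million) / 0.9452 ≈ +$460.2 million.

+$460.2 million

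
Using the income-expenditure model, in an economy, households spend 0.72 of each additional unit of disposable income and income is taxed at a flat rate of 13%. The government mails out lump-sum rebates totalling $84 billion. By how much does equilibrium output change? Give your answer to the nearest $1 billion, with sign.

A lump-sum tax change of −$84 billion shifts disposable income by +$84 billion; first-round consumption changes by −c × ΔT = −0.72 × (−$84 billion) = +$60.48 billion.
Expenditure multiplier = 1/(1 − c(1−t)) = 1/(1 − 0.72×0.87) = 1/0.3736 ≈ 2.677.
The tax multiplier is −c × k ≈ −1.927, so ΔY = k × (−c·ΔT) = (+$60.48 billion) / 0.3736 ≈ +$162 billion.

+$162 billion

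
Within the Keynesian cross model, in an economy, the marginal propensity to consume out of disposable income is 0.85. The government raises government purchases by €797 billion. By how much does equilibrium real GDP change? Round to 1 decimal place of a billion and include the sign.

Expenditure multiplier = 1/(1 − MPC) = 1/(1 − 0.85) = 1/0.15 ≈ 6.667.
ΔY = k × ΔG = (+€797 billion) / 0.15 ≈ +€5,313.3 billion.

+€5,313.3 billion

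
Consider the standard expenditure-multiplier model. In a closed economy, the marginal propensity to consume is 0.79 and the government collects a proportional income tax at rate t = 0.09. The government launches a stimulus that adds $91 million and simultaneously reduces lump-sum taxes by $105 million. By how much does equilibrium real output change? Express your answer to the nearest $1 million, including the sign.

Expenditure multiplier = 1/(1 − c(1−t)) = 1/(1 − 0.79×0.91) = 1/0.2811 ≈ 3.557.
ΔG contributes k·ΔG = (+$91 million) / 0.2811 ≈ +$323.7 million.
ΔT of −$105 million changes first-round spending by −c·ΔT = +$82.95 million, contributing k·(−c·ΔT) = (+$82.95 million) / 0.2811 ≈ +$295.1 million.
Net ΔY = k(ΔG − c·ΔT) = (+$173.95 million) / 0.2811 ≈ +$619 million.

+$619 million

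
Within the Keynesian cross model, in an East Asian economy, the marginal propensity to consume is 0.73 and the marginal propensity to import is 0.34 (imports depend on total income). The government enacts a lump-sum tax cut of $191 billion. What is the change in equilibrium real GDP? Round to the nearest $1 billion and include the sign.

A lump-sum tax change of −$191 billion shifts disposable income by +$191 billion; first-round consumption changes by −c × ΔT = −0.73 × (−$191 billion) = +$139.43 billion.
Expenditure multiplier = 1/(1 − c + m) = 1/(1 − 0.73 + 0.34) = 1/0.61 ≈ 1.639.
The tax multiplier is −c × k ≈ −1.197, so ΔY = k × (−c·ΔT) = (+$139.43 billion) / 0.61 ≈ +$229 billion.

+$229 billion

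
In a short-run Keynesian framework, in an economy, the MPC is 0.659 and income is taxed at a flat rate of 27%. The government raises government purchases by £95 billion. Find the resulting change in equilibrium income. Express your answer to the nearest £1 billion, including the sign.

+£183 billion

Spending multiplier = 1/(1 − c(1−t)) = 1/(1 − 0.659×0.73) = 1/0.51893 ≈ 1.927.
ΔY = k × ΔG = (+£95 billion) / 0.51893 ≈ +£183 billion.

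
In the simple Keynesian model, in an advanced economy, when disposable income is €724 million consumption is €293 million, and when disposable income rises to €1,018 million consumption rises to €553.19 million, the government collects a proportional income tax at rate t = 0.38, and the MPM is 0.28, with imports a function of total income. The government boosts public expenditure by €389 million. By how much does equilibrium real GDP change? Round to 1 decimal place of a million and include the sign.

+€531.9 million

MPC = ΔC/ΔYd = (553.19 − 293)/(1,018 − 724) = 260.19/294 = 0.885.
Government-spending multiplier = 1/(1 − c(1−t) + m) = 1/(1 − 0.885×0.62 + 0.28) = 1/0.7313 ≈ 1.367.
ΔY = k × ΔG = (+€389 million) / 0.7313 ≈ +€531.9 million.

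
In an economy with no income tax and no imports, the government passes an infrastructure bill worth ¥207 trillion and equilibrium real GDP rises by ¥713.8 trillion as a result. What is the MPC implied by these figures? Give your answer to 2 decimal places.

Implied spending multiplier k = ΔY/ΔG = 713.8/207 ≈ 3.4483.
Since k = 1/(1 − MPC), MPC = 1 − 1/k = 1 − ΔG/ΔY = 1 − 207/713.8 ≈ 0.71.

0.71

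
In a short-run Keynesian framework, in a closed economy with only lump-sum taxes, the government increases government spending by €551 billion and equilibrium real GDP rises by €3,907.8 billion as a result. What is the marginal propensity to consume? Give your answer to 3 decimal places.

Implied spending multiplier k = ΔY/ΔG = 3,907.8/551 ≈ 7.0922.
Since k = 1/(1 − MPC), MPC = 1 − 1/k = 1 − ΔG/ΔY = 1 − 551/3,907.8 ≈ 0.859.

0.859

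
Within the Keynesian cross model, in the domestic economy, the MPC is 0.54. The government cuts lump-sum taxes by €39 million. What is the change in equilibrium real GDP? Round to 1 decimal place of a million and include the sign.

+€45.8 million

A lump-sum tax change of −€39 million shifts disposable income by +€39 million; first-round consumption changes by −c × ΔT = −0.54 × (−€39 million) = +€21.06 million.
Expenditure multiplier = 1/(1 − MPC) = 1/(1 − 0.54) = 1/0.46 ≈ 2.174.
The tax multiplier is −c × k ≈ −1.174, so ΔY = k × (−c·ΔT) = (+€21.06 million) / 0.46 ≈ +€45.8 million.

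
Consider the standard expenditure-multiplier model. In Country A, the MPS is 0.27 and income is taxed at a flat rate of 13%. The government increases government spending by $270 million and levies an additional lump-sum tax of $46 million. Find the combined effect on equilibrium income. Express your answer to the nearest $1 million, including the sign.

+$648 million

MPC = 1 − MPS = 1 − 0.27 = 0.73.
Expenditure multiplier = 1/(1 − c(1−t)) = 1/(1 − 0.73×0.87) = 1/0.3649 ≈ 2.74.
ΔG contributes k·ΔG = (+$270 million) / 0.3649 ≈ +$739.9 million.
ΔT of +$46 million changes first-round spending by −c·ΔT = −$33.58 million, contributing k·(−c·ΔT) = (−$33.58 million) / 0.3649 ≈ −$92 million.
Net ΔY = k(ΔG − c·ΔT) = (+$236.42 million) / 0.3649 ≈ +$648 million.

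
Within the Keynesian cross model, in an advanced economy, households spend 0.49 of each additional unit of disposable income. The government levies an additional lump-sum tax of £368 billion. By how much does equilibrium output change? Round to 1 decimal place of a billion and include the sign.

A lump-sum tax change of +£368 billion shifts disposable income by −£368 billion; first-round consumption changes by −c × ΔT = −0.49 × (+£368 billion) = −£180.32 billion.
Expenditure multiplier = 1/(1 − MPC) = 1/(1 − 0.49) = 1/0.51 ≈ 1.961.
The tax multiplier is −c × k ≈ −0.961, so ΔY = k × (−c·ΔT) = (−£180.32 billion) / 0.51 ≈ −£353.6 billion.

−£353.6 billion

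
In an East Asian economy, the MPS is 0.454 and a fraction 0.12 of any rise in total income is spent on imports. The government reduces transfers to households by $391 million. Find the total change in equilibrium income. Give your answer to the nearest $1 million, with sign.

MPC = 1 − MPS = 1 − 0.454 = 0.546.
The transfer change shifts disposable income by −$391 million, so first-round consumption changes by c·ΔTR = 0.546 × (−$391 million) = −$213.486 million.
Expenditure multiplier = 1/(1 − c + m) = 1/(1 − 0.546 + 0.12) = 1/0.574 ≈ 1.742.
The transfer multiplier is c × k ≈ 0.951, so ΔY = k × (c·ΔTR) = (−$213.486 million) / 0.574 ≈ −$372 million.

−$372 million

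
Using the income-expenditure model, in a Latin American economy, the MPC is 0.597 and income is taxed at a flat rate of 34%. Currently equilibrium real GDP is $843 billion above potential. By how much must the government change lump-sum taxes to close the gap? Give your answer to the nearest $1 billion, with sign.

Spending multiplier = 1/(1 − c(1−t)) = 1/(1 − 0.597×0.66) = 1/0.60598 ≈ 1.65.
Tax multiplier = −c·k = −0.597/0.60598 ≈ −0.985. Need ΔY = −$843 billion, so ΔT = ΔY/(−c·k) = −(−$843 billion) × 0.60598 / 0.597 ≈ +$856 billion.
The government should raise lump-sum taxes by $856 billion.

+$856 billion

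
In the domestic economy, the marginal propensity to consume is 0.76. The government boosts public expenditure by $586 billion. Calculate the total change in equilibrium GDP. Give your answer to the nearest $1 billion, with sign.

Spending multiplier = 1/(1 − MPC) = 1/(1 − 0.76) = 1/0.24 ≈ 4.167.
ΔY = k × ΔG = (+$586 billion) / 0.24 ≈ +$2,442 billion.

+$2,442 billion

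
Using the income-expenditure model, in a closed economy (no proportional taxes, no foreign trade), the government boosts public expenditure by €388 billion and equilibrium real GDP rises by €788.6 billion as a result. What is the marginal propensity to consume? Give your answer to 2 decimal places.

Implied spending multiplier k = ΔY/ΔG = 788.6/388 ≈ 2.0325.
Since k = 1/(1 − MPC), MPC = 1 − 1/k = 1 − ΔG/ΔY = 1 − 388/788.6 ≈ 0.51.

0.51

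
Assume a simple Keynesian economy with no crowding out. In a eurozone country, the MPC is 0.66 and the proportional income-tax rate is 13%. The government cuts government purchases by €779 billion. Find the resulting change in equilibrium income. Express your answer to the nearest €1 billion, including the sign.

Government-spending multiplier = 1/(1 − c(1−t)) = 1/(1 − 0.66×0.87) = 1/0.4258 ≈ 2.349.
ΔY = k × ΔG = (−€779 billion) / 0.4258 ≈ −€1,829 billion.

−€1,829 billion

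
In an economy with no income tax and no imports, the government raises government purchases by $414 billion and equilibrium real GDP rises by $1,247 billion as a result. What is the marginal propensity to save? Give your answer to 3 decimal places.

Implied spending multiplier k = ΔY/ΔG = 1,247/414 ≈ 3.0121.
Since k = 1/(1 − MPC), MPC = 1 − 1/k = 1 − ΔG/ΔY = 1 − 414/1,247 ≈ 0.668.
MPS = 1 − MPC = 0.332.

0.332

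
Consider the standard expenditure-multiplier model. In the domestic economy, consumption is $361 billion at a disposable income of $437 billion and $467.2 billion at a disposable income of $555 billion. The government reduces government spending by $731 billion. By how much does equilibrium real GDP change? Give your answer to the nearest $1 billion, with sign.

MPC = ΔC/ΔYd = (467.2 − 361)/(555 − 437) = 106.2/118 = 0.9.
Expenditure multiplier = 1/(1 − MPC) = 1/(1 − 0.9) = 1/0.1 = 10.
ΔY = k × ΔG = (−$731 billion) / 0.1 = −$7,310 billion.

−$7,310 billion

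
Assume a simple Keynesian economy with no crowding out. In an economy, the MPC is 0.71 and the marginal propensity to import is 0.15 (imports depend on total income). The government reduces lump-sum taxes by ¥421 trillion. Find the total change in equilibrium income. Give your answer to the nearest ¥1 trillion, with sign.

+¥679 trillion

A lump-sum tax change of −¥421 trillion shifts disposable income by +¥421 trillion; first-round consumption changes by −c × ΔT = −0.71 × (−¥421 trillion) = +¥298.91 trillion.
Expenditure multiplier = 1/(1 − c + m) = 1/(1 − 0.71 + 0.15) = 1/0.44 ≈ 2.273.
The tax multiplier is −c × k ≈ −1.614, so ΔY = k × (−c·ΔT) = (+¥298.91 trillion) / 0.44 ≈ +¥679 trillion.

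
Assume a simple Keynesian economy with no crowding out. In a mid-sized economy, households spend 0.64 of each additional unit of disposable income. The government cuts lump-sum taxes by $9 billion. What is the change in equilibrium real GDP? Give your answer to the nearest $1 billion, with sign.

+$16 billion

A lump-sum tax change of −$9 billion shifts disposable income by +$9 billion; first-round consumption changes by −c × ΔT = −0.64 × (−$9 billion) = +$5.76 billion.
Expenditure multiplier = 1/(1 − MPC) = 1/(1 − 0.64) = 1/0.36 ≈ 2.778.
The tax multiplier is −c × k ≈ −1.778, so ΔY = k × (−c·ΔT) = (+$5.76 billion) / 0.36 = +$16 billion.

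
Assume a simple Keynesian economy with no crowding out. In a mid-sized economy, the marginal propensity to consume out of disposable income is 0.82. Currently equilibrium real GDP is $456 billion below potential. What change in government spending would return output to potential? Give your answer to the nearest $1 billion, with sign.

Spending multiplier = 1/(1 − MPC) = 1/(1 − 0.82) = 1/0.18 ≈ 5.556.
Need ΔY = +$456 billion, so ΔG = ΔY/k = (+$456 billion) × 0.18 ≈ +$82 billion.
The government should increase government spending by $82 billion.

+$82 billion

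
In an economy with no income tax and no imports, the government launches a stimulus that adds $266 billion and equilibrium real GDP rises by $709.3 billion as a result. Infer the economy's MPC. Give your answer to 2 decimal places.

Implied spending multiplier k = ΔY/ΔG = 709.3/266 ≈ 2.6665.
Since k = 1/(1 − MPC), MPC = 1 − 1/k = 1 − ΔG/ΔY = 1 − 266/709.3 ≈ 0.62.

0.62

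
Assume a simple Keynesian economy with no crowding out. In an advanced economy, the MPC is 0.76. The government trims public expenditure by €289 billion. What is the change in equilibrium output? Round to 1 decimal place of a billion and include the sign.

Spending multiplier = 1/(1 − MPC) = 1/(1 − 0.76) = 1/0.24 ≈ 4.167.
ΔY = k × ΔG = (−€289 billion) / 0.24 ≈ −€1,204.2 billion.

−€1,204.2 billion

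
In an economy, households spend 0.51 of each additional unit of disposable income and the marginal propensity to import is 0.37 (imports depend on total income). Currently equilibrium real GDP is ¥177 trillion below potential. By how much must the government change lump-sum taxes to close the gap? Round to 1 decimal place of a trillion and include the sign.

Spending multiplier = 1/(1 − c + m) = 1/(1 − 0.51 + 0.37) = 1/0.86 ≈ 1.163.
Tax multiplier = −c·k = −0.51/0.86 ≈ −0.593. Need ΔY = +¥177 trillion, so ΔT = ΔY/(−c·k) = −(+¥177 trillion) × 0.86 / 0.51 ≈ −¥298.5 trillion.
The government should cut lump-sum taxes by ¥298.5 trillion.

−¥298.5 trillion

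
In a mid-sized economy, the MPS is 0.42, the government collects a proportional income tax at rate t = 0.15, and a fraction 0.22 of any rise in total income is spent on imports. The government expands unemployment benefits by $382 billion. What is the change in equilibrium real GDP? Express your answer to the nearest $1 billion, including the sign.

MPC = 1 − MPS = 1 − 0.42 = 0.58.
The transfer change shifts disposable income by +$382 billion, so first-round consumption changes by c·ΔTR = 0.58 × (+$382 billion) = +$221.56 billion.
Expenditure multiplier = 1/(1 − c(1−t) + m) = 1/(1 − 0.58×0.85 + 0.22) = 1/0.727 ≈ 1.376.
The transfer multiplier is c × k ≈ 0.798, so ΔY = k × (c·ΔTR) = (+$221.56 billion) / 0.727 ≈ +$305 billion.

+$305 billion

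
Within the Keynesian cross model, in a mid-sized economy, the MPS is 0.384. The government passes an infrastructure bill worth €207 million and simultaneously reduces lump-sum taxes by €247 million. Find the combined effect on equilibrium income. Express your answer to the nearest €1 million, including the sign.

MPC = 1 − MPS = 1 − 0.384 = 0.616.
Expenditure multiplier = 1/(1 − MPC) = 1/(1 − 0.616) = 1/0.384 ≈ 2.604.
ΔG contributes k·ΔG = (+€207 million) / 0.384 ≈ +€539.1 million.
ΔT of −€247 million changes first-round spending by −c·ΔT = +€152.152 million, contributing k·(−c·ΔT) = (+€152.152 million) / 0.384 ≈ +€396.2 million.
Net ΔY = k(ΔG − c·ΔT) = (+€359.152 million) / 0.384 ≈ +€935 million.

+€935 million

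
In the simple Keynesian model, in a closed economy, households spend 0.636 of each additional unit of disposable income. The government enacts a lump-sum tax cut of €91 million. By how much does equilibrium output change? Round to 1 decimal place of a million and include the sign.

A lump-sum tax change of −€91 million shifts disposable income by +€91 million; first-round consumption changes by −c × ΔT = −0.636 × (−€91 million) = +€57.876 million.
Expenditure multiplier = 1/(1 − MPC) = 1/(1 − 0.636) = 1/0.364 ≈ 2.747.
The tax multiplier is −c × k ≈ −1.747, so ΔY = k × (−c·ΔT) = (+€57.876 million) / 0.364 = +€159 million.

+€159.0 million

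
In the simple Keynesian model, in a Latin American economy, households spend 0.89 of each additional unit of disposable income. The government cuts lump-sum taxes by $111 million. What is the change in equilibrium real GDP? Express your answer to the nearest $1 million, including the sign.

+$898 million

A lump-sum tax change of −$111 million shifts disposable income by +$111 million; first-round consumption changes by −c × ΔT = −0.89 × (−$111 million) = +$98.79 million.
Expenditure multiplier = 1/(1 − MPC) = 1/(1 − 0.89) = 1/0.11 ≈ 9.091.
The tax multiplier is −c × k ≈ −8.091, so ΔY = k × (−c·ΔT) = (+$98.79 million) / 0.11 ≈ +$898 million.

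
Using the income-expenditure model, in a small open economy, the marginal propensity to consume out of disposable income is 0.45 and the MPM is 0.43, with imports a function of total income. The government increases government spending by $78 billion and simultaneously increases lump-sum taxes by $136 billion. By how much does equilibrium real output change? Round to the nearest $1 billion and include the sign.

+$17 billion

Expenditure multiplier = 1/(1 − c + m) = 1/(1 − 0.45 + 0.43) = 1/0.98 ≈ 1.02.
ΔG contributes k·ΔG = (+$78 billion) / 0.98 ≈ +$79.6 billion.
ΔT of +$136 billion changes first-round spending by −c·ΔT = −$61.2 billion, contributing k·(−c·ΔT) = (−$61.2 billion) / 0.98 ≈ −$62.4 billion.
Net ΔY = k(ΔG − c·ΔT) = (+$16.8 billion) / 0.98 ≈ +$17 billion.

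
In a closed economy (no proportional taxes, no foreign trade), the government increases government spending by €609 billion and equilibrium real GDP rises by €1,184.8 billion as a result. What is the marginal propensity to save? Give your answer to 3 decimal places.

Implied spending multiplier k = ΔY/ΔG = 1,184.8/609 ≈ 1.9455.
Since k = 1/(1 − MPC), MPC = 1 − 1/k = 1 − ΔG/ΔY = 1 − 609/1,184.8 ≈ 0.486.
MPS = 1 − MPC = 0.514.

0.514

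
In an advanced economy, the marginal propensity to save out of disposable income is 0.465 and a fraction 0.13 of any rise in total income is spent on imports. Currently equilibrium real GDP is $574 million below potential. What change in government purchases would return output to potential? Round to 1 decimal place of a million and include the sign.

+$341.5 million

MPC = 1 − MPS = 1 − 0.465 = 0.535.
Spending multiplier = 1/(1 − c + m) = 1/(1 − 0.535 + 0.13) = 1/0.595 ≈ 1.681.
Need ΔY = +$574 million, so ΔG = ΔY/k = (+$574 million) × 0.595 ≈ +$341.5 million.
The government should increase government purchases by $341.5 million.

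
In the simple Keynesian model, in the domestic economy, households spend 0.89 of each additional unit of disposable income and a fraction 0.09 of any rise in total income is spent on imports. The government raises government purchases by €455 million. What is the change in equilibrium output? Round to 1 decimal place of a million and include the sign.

+€2,275.0 million

Spending multiplier = 1/(1 − c + m) = 1/(1 − 0.89 + 0.09) = 1/0.2 = 5.
ΔY = k × ΔG = (+€455 million) / 0.2 = +€2,275 million.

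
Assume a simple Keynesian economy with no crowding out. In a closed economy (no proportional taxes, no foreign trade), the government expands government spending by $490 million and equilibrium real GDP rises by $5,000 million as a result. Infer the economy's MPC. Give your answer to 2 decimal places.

0.90

Implied spending multiplier k = ΔY/ΔG = 5,000/490 ≈ 10.2041.
Since k = 1/(1 − MPC), MPC = 1 − 1/k = 1 − ΔG/ΔY = 1 − 490/5,000 ≈ 0.90.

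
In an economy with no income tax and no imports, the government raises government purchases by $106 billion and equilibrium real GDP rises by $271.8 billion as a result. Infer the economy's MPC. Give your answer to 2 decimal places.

0.61

Implied spending multiplier k = ΔY/ΔG = 271.8/106 ≈ 2.5642.
Since k = 1/(1 − MPC), MPC = 1 − 1/k = 1 − ΔG/ΔY = 1 − 106/271.8 ≈ 0.61.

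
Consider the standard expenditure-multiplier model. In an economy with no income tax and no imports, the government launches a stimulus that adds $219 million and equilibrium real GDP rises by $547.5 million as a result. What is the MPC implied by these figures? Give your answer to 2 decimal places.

Implied spending multiplier k = ΔY/ΔG = 547.5/219 = 2.5.
Since k = 1/(1 − MPC), MPC = 1 − 1/k = 1 − ΔG/ΔY = 1 − 219/547.5 = 0.60.

0.60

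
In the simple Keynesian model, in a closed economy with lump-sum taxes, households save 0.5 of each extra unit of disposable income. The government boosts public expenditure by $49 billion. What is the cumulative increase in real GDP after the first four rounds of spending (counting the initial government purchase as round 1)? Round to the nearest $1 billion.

$92 billion

MPC = 1 − MPS = 1 − 0.5 = 0.5.
Round 1 adds ΔG = $49 billion; each later round is MPC = 0.5 times the previous.
After 4 rounds: 49 + 24.5 + 12.25 + 6.125 = ΔG·(1 − c^4)/(1 − c) = 49 × (1 − 0.0625)/0.5 ≈ $92 billion.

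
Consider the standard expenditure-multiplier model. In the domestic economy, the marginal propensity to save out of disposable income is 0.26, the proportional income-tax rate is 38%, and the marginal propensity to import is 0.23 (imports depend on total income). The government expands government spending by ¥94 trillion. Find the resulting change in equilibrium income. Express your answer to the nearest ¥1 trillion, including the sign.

+¥122 trillion

MPC = 1 − MPS = 1 − 0.26 = 0.74.
Expenditure multiplier = 1/(1 − c(1−t) + m) = 1/(1 − 0.74×0.62 + 0.23) = 1/0.7712 ≈ 1.297.
ΔY = k × ΔG = (+¥94 trillion) / 0.7712 ≈ +¥122 trillion.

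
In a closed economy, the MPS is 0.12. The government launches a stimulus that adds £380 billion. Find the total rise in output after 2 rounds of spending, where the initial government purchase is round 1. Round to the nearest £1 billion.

MPC = 1 − MPS = 1 − 0.12 = 0.88.
Round 1 adds ΔG = £380 billion; each later round is MPC = 0.88 times the previous.
After 2 rounds: 380 + 334.4 = ΔG·(1 − c^2)/(1 − c) = 380 × (1 − 0.7744)/0.12 ≈ £714 billion.

£714 billion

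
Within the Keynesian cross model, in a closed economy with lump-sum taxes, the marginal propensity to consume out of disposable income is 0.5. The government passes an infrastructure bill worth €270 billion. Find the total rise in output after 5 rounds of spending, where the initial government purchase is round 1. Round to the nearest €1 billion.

€523 billion

Round 1 adds ΔG = €270 billion; each later round is MPC = 0.5 times the previous.
After 5 rounds: 270 + 135 + 67.5 + 33.75 + 16.875 = ΔG·(1 − c^5)/(1 − c) = 270 × (1 − 0.03125)/0.5 ≈ €523 billion.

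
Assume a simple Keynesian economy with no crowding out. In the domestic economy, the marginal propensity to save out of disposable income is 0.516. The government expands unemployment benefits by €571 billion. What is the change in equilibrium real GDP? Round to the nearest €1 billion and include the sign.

+€536 billion

MPC = 1 − MPS = 1 − 0.516 = 0.484.
The transfer change shifts disposable income by +€571 billion, so first-round consumption changes by c·ΔTR = 0.484 × (+€571 billion) = +€276.364 billion.
Expenditure multiplier = 1/(1 − MPC) = 1/(1 − 0.484) = 1/0.516 ≈ 1.938.
The transfer multiplier is c × k ≈ 0.938, so ΔY = k × (c·ΔTR) = (+€276.364 billion) / 0.516 ≈ +€536 billion.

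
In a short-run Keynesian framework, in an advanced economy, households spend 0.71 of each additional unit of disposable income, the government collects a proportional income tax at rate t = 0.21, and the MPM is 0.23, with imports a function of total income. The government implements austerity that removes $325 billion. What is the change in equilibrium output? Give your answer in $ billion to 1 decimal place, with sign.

Government-spending multiplier = 1/(1 − c(1−t) + m) = 1/(1 − 0.71×0.79 + 0.23) = 1/0.6691 ≈ 1.495.
ΔY = k × ΔG = (−$325 billion) / 0.6691 ≈ −$485.7 billion.

−$485.7 billion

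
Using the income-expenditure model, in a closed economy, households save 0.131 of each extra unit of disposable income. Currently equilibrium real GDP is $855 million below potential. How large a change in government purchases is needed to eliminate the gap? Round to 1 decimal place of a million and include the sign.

+$112.0 million

MPC = 1 − MPS = 1 − 0.131 = 0.869.
Spending multiplier = 1/(1 − MPC) = 1/(1 − 0.869) = 1/0.131 ≈ 7.634.
Need ΔY = +$855 million, so ΔG = ΔY/k = (+$855 million) × 0.131 ≈ +$112 million.
The government should increase government purchases by $112 million.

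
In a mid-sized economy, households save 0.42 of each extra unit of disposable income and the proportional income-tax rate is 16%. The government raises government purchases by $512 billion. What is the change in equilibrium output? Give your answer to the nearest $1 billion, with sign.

+$998 billion

MPC = 1 − MPS = 1 − 0.42 = 0.58.
Government-spending multiplier = 1/(1 − c(1−t)) = 1/(1 − 0.58×0.84) = 1/0.5128 ≈ 1.95.
ΔY = k × ΔG = (+$512 billion) / 0.5128 ≈ +$998 billion.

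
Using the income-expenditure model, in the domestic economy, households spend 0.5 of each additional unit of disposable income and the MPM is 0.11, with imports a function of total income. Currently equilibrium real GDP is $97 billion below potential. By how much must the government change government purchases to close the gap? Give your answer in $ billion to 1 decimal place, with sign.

Spending multiplier = 1/(1 − c + m) = 1/(1 − 0.5 + 0.11) = 1/0.61 ≈ 1.639.
Need ΔY = +$97 billion, so ΔG = ΔY/k = (+$97 billion) × 0.61 ≈ +$59.2 billion.
The government should increase government purchases by $59.2 billion.

+$59.2 billion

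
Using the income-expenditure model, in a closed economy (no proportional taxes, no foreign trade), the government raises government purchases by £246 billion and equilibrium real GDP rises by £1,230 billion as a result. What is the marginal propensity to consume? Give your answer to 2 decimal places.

Implied spending multiplier k = ΔY/ΔG = 1,230/246 = 5.
Since k = 1/(1 − MPC), MPC = 1 − 1/k = 1 − ΔG/ΔY = 1 − 246/1,230 = 0.80.

0.80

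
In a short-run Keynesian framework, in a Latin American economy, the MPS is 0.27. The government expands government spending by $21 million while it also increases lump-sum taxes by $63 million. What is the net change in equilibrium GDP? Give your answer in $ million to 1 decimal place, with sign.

−$92.6 million

MPC = 1 − MPS = 1 − 0.27 = 0.73.
Expenditure multiplier = 1/(1 − MPC) = 1/(1 − 0.73) = 1/0.27 ≈ 3.704.
ΔG contributes k·ΔG = (+$21 million) / 0.27 ≈ +$77.8 million.
ΔT of +$63 million changes first-round spending by −c·ΔT = −$45.99 million, contributing k·(−c·ΔT) = (−$45.99 million) / 0.27 ≈ −$170.3 million.
Net ΔY = k(ΔG − c·ΔT) = (−$24.99 million) / 0.27 ≈ −$92.6 million.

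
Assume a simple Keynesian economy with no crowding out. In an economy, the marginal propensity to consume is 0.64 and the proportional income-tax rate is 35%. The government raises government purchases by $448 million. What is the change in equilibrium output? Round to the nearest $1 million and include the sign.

Expenditure multiplier = 1/(1 − c(1−t)) = 1/(1 − 0.64×0.65) = 1/0.584 ≈ 1.712.
ΔY = k × ΔG = (+$448 million) / 0.584 ≈ +$767 million.

+$767 million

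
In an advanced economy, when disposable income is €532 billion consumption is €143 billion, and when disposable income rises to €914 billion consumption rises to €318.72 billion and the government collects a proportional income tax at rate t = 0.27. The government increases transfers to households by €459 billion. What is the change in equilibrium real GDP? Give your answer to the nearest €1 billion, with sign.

+€318 billion

MPC = ΔC/ΔYd = (318.72 − 143)/(914 − 532) = 175.72/382 = 0.46.
The transfer change shifts disposable income by +€459 billion, so first-round consumption changes by c·ΔTR = 0.46 × (+€459 billion) = +€211.14 billion.
Expenditure multiplier = 1/(1 − c(1−t)) = 1/(1 − 0.46×0.73) = 1/0.6642 ≈ 1.506.
The transfer multiplier is c × k ≈ 0.693, so ΔY = k × (c·ΔTR) = (+€211.14 billion) / 0.6642 ≈ +€318 billion.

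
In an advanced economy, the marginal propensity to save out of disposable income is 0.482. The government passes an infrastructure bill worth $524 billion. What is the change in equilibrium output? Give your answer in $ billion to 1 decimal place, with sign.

+$1,087.1 billion

MPC = 1 − MPS = 1 − 0.482 = 0.518.
Spending multiplier = 1/(1 − MPC) = 1/(1 − 0.518) = 1/0.482 ≈ 2.075.
ΔY = k × ΔG = (+$524 billion) / 0.482 ≈ +$1,087.1 billion.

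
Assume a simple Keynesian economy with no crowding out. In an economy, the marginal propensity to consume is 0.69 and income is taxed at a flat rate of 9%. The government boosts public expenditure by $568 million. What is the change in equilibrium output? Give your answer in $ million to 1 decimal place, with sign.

Expenditure multiplier = 1/(1 − c(1−t)) = 1/(1 − 0.69×0.91) = 1/0.3721 ≈ 2.687.
ΔY = k × ΔG = (+$568 million) / 0.3721 ≈ +$1,526.5 million.

+$1,526.5 million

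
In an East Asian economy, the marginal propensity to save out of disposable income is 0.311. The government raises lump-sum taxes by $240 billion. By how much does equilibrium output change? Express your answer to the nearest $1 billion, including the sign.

MPC = 1 − MPS = 1 − 0.311 = 0.689.
A lump-sum tax change of +$240 billion shifts disposable income by −$240 billion; first-round consumption changes by −c × ΔT = −0.689 × (+$240 billion) = −$165.36 billion.
Expenditure multiplier = 1/(1 − MPC) = 1/(1 − 0.689) = 1/0.311 ≈ 3.215.
The tax multiplier is −c × k ≈ −2.215, so ΔY = k × (−c·ΔT) = (−$165.36 billion) / 0.311 ≈ −$532 billion.

−$532 billion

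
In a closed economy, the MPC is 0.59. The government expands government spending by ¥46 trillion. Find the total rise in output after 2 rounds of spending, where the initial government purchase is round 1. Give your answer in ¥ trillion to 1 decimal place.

¥73.1 trillion

Round 1 adds ΔG = ¥46 trillion; each later round is MPC = 0.59 times the previous.
After 2 rounds: 46 + 27.14 = ΔG·(1 − c^2)/(1 − c) = 46 × (1 − 0.3481)/0.41 ≈ ¥73.1 trillion.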